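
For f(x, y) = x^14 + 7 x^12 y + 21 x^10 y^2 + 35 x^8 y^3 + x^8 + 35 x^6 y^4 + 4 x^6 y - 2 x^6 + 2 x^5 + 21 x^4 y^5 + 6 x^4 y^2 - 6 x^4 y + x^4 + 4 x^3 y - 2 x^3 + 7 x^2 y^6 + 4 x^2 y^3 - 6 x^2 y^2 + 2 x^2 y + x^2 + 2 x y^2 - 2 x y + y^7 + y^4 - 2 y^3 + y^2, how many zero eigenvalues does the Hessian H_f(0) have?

1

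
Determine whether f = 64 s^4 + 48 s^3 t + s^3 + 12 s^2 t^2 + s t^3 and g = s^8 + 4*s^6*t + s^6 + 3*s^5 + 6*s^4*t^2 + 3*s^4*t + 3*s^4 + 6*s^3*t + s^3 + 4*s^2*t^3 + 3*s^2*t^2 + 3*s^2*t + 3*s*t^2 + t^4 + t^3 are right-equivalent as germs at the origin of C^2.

No.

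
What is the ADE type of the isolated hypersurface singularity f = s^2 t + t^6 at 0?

D_7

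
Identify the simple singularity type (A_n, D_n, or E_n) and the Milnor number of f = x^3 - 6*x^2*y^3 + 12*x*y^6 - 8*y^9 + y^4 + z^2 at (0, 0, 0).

The Hessian of f at 0 has rank 1. Corank 2; j^3 = x^3 is a perfect cube, so E-series; the 4-jet and mu = 6 give E_6.

Type E6, Milnor number mu = 6.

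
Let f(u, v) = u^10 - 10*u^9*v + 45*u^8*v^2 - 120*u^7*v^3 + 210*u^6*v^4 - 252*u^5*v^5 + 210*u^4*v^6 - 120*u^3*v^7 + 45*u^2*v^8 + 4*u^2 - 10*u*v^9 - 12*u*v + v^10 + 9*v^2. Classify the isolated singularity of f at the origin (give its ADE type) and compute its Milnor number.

Type A_9, Milnor number mu = 9.

The Hessian of f at 0 is [[8, -12], [-12, 18]] with rank 1, so corank 1. A Groebner basis of the Jacobian ideal J(f) in C{u,v} is {v^9, u - 3*v/2}; counting standard monomials gives mu = 9. Corank 1: A-series; mu = 9 gives A_9.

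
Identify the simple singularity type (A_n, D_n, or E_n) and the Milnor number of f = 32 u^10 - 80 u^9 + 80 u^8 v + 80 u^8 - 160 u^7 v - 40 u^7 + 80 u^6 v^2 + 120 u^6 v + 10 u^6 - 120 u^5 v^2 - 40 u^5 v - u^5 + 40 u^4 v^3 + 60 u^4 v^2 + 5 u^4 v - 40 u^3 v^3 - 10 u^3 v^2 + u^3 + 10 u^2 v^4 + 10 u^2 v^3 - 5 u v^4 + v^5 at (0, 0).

The Hessian of f at 0 has rank 0. Corank 2; j^3 = u^3 is a perfect cube, so E-series; the 5-jet and mu = 8 give E_8.

Type E8, Milnor number mu = 8.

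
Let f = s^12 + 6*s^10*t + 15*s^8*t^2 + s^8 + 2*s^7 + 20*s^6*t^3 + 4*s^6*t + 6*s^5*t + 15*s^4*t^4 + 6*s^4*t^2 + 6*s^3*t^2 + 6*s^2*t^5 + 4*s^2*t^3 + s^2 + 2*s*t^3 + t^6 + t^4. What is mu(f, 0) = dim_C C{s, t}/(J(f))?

The Hessian of f at 0 has rank 1. Corank 1: A-series; mu = 3 gives A_3.

3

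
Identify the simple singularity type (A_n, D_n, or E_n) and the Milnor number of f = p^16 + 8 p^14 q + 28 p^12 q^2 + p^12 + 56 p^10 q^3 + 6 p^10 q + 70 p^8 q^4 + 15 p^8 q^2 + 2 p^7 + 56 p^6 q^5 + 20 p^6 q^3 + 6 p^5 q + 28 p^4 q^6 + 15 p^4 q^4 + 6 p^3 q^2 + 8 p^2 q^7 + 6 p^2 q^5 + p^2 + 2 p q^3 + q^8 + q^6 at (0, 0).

Type A7, Milnor number mu = 7.

The Hessian of f at 0 has rank 1. Corank 1: A-series; mu = 7 gives A_7.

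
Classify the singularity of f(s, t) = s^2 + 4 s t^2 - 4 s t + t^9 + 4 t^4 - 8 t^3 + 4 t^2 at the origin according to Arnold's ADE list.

A_8

The Hessian of f at 0 is [[2, -4], [-4, 8]] with rank 1, so corank 1. A Groebner basis of the Jacobian ideal J(f) in C{s,t} is {s^4 - 8*s^3*t - 12*s^3 + 40*s^2*t + 20*s^2 - 48*s*t - 8*s + 16*t, s/2 + t^2 - t}; counting standard monomials gives mu = 8. Corank 1: A-series; mu = 8 gives A_8.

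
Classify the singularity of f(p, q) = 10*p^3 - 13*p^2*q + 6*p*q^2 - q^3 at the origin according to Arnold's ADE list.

D4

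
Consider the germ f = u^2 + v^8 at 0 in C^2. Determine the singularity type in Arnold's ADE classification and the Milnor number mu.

Type A_7, Milnor number mu = 7.

The Hessian of f at 0 is [[2, 0], [0, 0]] with rank 1, so corank 1. A Groebner basis of the Jacobian ideal J(f) in C{u,v} is {v^7, u}; counting standard monomials gives mu = 7. Corank 1: A-series; mu = 7 gives A_7.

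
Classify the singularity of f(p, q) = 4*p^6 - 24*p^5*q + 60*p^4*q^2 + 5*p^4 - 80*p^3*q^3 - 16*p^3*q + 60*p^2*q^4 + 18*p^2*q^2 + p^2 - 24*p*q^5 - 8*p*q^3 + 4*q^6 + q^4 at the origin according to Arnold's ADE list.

A_3

The Hessian of f at 0 has rank 1. Corank 1: A-series; mu = 3 gives A_3.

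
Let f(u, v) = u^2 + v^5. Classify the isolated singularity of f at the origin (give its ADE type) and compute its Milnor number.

The Hessian of f at 0 is [[2, 0], [0, 0]] with rank 1, so corank 1. A Groebner basis of the Jacobian ideal J(f) in C{u,v} is {v^4, u}; counting standard monomials gives mu = 4. Corank 1: A-series; mu = 4 gives A_4.

Type A4, Milnor number mu = 4.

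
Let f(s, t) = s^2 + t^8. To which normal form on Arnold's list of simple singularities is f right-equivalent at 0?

A7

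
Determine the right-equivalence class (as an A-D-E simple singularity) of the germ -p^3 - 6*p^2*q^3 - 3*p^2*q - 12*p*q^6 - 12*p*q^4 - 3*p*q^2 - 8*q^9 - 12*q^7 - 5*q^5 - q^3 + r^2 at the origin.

The Hessian of f at 0 has rank 1. Corank 2; j^3 = -(p + q)^3 is a perfect cube, so E-series; the 5-jet and mu = 8 give E_8.

E_{8}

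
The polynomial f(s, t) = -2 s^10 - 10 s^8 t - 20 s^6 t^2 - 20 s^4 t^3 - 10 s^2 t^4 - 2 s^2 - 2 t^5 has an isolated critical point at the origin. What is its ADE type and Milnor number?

Type A4, Milnor number mu = 4.

The Hessian of f at 0 is [[-4, 0], [0, 0]] with rank 1, so corank 1. A Groebner basis of the Jacobian ideal J(f) in C{s,t} is {t^4, s}; counting standard monomials gives mu = 4. Corank 1: A-series; mu = 4 gives A_4.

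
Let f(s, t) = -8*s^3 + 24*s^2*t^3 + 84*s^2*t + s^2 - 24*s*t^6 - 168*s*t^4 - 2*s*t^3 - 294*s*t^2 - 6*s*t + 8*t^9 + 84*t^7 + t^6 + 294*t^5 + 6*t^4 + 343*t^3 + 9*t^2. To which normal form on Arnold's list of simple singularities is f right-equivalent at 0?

A_{2}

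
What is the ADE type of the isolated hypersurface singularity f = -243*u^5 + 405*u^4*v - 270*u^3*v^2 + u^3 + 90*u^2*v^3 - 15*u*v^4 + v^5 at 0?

E_8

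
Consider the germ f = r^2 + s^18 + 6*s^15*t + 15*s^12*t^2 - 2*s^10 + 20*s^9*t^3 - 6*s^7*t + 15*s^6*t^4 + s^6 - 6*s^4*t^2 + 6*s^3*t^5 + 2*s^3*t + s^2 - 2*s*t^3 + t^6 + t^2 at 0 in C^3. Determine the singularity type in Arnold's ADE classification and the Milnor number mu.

The Hessian of f at 0 has rank 3. Corank 0: nondegenerate Morse point, so A_1.

Type A_{1}, Milnor number mu = 1.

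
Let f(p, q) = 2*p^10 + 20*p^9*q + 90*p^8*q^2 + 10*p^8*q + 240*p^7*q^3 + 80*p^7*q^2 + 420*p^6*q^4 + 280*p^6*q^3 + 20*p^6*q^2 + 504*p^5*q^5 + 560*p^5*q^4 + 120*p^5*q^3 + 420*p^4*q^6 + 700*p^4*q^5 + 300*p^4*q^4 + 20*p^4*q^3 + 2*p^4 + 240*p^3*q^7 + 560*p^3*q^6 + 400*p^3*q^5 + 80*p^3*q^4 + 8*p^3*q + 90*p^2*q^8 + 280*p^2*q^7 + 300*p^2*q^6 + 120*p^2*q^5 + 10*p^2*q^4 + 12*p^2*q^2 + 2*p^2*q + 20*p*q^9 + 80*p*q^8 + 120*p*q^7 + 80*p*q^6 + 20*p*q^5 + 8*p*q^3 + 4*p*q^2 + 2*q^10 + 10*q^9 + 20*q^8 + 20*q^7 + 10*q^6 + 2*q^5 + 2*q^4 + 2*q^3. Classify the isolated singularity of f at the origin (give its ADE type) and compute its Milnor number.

Type D6, Milnor number mu = 6.

The Hessian of f at 0 has rank 0. Corank 2; j^3 = 2*q*(p + q)^2 has shape L^2 M (L != M), so D-series; mu = 6 gives D_6.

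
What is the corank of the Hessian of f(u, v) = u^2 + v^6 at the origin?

1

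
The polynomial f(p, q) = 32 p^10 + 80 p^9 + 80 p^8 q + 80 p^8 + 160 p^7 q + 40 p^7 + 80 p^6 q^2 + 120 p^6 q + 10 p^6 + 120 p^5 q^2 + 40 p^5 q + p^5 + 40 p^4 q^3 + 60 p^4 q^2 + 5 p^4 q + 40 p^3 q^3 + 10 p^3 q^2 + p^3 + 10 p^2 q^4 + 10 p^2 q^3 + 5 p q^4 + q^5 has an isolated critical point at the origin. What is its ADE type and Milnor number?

Type E_8, Milnor number mu = 8.

The Hessian of f at 0 has rank 0. Corank 2; j^3 = p^3 is a perfect cube, so E-series; the 5-jet and mu = 8 give E_8.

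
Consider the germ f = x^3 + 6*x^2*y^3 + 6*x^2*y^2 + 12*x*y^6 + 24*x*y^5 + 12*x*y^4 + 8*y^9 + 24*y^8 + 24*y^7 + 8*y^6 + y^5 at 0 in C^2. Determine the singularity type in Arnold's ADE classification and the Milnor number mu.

Type E8, Milnor number mu = 8.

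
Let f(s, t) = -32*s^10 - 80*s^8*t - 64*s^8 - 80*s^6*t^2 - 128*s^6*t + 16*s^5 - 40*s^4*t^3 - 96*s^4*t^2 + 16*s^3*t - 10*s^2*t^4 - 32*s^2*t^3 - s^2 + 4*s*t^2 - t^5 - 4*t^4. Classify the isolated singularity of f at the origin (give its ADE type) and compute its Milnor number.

The Hessian of f at 0 is [[-2, 0], [0, 0]] with rank 1, so corank 1. A Groebner basis of the Jacobian ideal J(f) in C{s,t} is {s^2, -s/2 + t^2}; counting standard monomials gives mu = 4. Corank 1: A-series; mu = 4 gives A_4.

Type A4, Milnor number mu = 4.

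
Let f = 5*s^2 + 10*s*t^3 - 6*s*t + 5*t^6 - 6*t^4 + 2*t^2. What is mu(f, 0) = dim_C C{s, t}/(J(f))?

1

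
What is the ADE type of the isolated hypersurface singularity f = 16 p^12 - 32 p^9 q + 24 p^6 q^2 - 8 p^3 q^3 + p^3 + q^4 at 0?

E_{6}

The Hessian of f at 0 has rank 0. Corank 2; j^3 = p^3 is a perfect cube, so E-series; the 4-jet and mu = 6 give E_6.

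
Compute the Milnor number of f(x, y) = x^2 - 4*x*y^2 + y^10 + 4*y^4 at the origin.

9

The Hessian of f at 0 has rank 1. Corank 1: A-series; mu = 9 gives A_9.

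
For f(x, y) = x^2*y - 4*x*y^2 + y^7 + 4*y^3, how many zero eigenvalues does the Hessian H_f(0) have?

The Hessian at 0 is [[0, 0], [0, 0]] of rank 0; hence corank 2.

2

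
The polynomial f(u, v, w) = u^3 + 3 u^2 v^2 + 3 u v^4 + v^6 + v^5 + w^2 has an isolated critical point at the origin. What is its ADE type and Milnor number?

Type E8, Milnor number mu = 8.

The Hessian of f at 0 has rank 1. Corank 2; j^3 = u^3 is a perfect cube, so E-series; the 5-jet and mu = 8 give E_8.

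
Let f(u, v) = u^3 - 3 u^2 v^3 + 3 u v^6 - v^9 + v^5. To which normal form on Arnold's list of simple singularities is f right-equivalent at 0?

E8

The Hessian of f at 0 has rank 0. Corank 2; j^3 = u^3 is a perfect cube, so E-series; the 5-jet and mu = 8 give E_8.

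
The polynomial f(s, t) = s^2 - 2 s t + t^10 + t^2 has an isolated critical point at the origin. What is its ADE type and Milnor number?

Type A_{9}, Milnor number mu = 9.

The Hessian of f at 0 has rank 1. Corank 1: A-series; mu = 9 gives A_9.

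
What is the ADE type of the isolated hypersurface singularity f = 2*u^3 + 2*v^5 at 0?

The Hessian of f at 0 has rank 0. Corank 2; j^3 = 2*u^3 is a perfect cube, so E-series; the 5-jet and mu = 8 give E_8.

E_{8}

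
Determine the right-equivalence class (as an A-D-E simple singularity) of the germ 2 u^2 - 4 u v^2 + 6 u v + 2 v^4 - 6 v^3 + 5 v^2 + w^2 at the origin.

A_1

The Hessian of f at 0 has rank 3. Corank 0: nondegenerate Morse point, so A_1.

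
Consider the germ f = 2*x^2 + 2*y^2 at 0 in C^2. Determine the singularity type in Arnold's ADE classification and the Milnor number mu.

Type A_1, Milnor number mu = 1.

The Hessian of f at 0 has rank 2. Corank 0: nondegenerate Morse point, so A_1.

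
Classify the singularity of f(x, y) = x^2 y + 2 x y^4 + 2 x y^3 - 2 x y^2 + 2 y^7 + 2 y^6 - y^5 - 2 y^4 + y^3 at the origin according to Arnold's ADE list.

D_8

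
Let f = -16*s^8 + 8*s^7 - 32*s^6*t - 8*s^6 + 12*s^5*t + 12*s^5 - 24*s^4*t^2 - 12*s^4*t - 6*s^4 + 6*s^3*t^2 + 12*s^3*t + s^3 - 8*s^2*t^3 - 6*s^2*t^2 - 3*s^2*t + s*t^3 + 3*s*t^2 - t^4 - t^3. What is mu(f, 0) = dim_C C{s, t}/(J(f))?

7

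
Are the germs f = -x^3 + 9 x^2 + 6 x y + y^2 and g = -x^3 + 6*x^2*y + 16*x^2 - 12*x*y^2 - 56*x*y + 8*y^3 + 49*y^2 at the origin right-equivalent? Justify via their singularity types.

The Hessian of f at 0 is [[18, 6], [6, 2]] with rank 1, so corank 1. A Groebner basis of the Jacobian ideal J(f) in C{x,y} is {y^2, x + y/3}; counting standard monomials gives mu = 2. Corank 1: A-series; mu = 2 gives A_2. The Hessian of g at 0 is [[32, -56], [-56, 98]] with rank 1, so corank 1. A Groebner basis of the Jacobian ideal J(g) in C{x,y} is {y^2, x - 7*y/4}; counting standard monomials gives mu = 2. Corank 1: A-series; mu = 2 gives A_2. Both have type A_2, hence right-equivalent.

Yes.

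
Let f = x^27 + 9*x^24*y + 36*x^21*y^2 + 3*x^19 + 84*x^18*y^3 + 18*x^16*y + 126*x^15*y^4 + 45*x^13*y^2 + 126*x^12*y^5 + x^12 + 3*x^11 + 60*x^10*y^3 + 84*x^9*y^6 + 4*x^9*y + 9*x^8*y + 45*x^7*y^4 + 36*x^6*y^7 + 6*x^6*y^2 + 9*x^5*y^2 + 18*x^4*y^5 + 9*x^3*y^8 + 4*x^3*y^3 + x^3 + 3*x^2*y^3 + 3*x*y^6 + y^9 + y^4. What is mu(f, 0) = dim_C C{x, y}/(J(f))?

The Hessian of f at 0 has rank 0. Corank 2; j^3 = x^3 is a perfect cube, so E-series; the 4-jet and mu = 6 give E_6.

6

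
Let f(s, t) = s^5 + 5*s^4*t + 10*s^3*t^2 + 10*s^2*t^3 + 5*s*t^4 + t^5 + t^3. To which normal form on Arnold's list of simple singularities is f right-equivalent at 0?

The Hessian of f at 0 has rank 0. Corank 2; j^3 = t^3 is a perfect cube, so E-series; the 5-jet and mu = 8 give E_8.

E8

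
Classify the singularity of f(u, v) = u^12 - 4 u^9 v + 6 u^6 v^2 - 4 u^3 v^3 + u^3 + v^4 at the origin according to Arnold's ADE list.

The Hessian of f at 0 is [[0, 0], [0, 0]] with rank 0, so corank 2. A Groebner basis of the Jacobian ideal J(f) in C{u,v} is {v^3, u^2}; counting standard monomials gives mu = 6. Corank 2; j^3 = u^3 is a perfect cube, so E-series; the 4-jet and mu = 6 give E_6.

E_6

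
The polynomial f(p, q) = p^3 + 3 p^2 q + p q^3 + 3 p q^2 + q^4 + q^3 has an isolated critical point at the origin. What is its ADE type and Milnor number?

Type E7, Milnor number mu = 7.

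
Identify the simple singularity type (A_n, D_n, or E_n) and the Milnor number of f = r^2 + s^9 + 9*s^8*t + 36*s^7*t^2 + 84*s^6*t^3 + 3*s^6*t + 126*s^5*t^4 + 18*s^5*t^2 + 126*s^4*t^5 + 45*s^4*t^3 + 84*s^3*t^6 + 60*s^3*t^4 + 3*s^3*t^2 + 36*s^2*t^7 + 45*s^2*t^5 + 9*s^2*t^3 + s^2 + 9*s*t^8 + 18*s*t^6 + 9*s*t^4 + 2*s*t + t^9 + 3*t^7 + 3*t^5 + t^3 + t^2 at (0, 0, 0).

Type A2, Milnor number mu = 2.

The Hessian of f at 0 has rank 2. Corank 1: A-series; mu = 2 gives A_2.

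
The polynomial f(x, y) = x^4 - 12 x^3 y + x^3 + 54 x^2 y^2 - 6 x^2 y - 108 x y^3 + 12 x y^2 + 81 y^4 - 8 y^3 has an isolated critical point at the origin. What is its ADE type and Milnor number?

The Hessian of f at 0 has rank 0. Corank 2; j^3 = (x - 2*y)^3 is a perfect cube, so E-series; the 4-jet and mu = 6 give E_6.

Type E6, Milnor number mu = 6.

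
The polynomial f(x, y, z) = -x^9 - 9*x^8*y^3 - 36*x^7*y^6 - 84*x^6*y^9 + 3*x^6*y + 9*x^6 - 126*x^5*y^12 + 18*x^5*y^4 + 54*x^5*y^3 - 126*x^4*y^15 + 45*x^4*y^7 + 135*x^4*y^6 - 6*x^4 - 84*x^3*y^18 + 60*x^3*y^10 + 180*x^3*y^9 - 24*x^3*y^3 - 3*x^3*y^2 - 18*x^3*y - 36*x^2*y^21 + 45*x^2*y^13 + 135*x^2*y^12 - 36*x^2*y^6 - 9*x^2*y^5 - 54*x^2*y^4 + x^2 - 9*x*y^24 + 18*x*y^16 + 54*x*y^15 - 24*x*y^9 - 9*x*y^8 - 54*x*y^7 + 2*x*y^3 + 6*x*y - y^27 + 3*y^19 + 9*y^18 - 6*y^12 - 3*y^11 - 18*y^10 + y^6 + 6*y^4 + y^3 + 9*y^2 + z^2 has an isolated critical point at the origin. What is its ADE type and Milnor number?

The Hessian of f at 0 is [[2, 6, 0], [6, 18, 0], [0, 0, 2]] with rank 2, so corank 1. A Groebner basis of the Jacobian ideal J(f) in C{x,y,z} is {y^2, x + 3*y, z}; counting standard monomials gives mu = 2. Corank 1: A-series; mu = 2 gives A_2.

Type A_{2}, Milnor number mu = 2.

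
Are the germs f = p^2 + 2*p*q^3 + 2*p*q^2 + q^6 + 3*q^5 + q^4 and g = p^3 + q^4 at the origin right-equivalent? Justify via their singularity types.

The Hessian of f at 0 has rank 1. Corank 1: A-series; mu = 4 gives A_4. The Hessian of g at 0 has rank 0. Corank 2; j^3 = p^3 is a perfect cube, so E-series; the 4-jet and mu = 6 give E_6. f is A_4 but g is E_6, hence not right-equivalent.

No.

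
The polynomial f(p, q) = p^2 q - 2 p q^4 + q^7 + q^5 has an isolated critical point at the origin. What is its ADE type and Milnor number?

Type D6, Milnor number mu = 6.

The Hessian of f at 0 has rank 0. Corank 2; j^3 = p^2*q has shape L^2 M (L != M), so D-series; mu = 6 gives D_6.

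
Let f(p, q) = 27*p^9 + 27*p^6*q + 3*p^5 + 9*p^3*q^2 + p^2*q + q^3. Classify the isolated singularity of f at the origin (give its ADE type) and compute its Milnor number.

Type D4, Milnor number mu = 4.

The Hessian of f at 0 has rank 0. Corank 2; j^3 = q*(p^2 + q^2) splits into three distinct lines over C (the quadratic factor has nonzero discriminant), so D_4.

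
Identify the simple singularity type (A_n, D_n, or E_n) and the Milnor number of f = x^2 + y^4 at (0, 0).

Type A_{3}, Milnor number mu = 3.

The Hessian of f at 0 has rank 1. Corank 1: A-series; mu = 3 gives A_3.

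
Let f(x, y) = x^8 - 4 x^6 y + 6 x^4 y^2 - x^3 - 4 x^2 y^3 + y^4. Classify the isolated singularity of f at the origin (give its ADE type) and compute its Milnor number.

The Hessian of f at 0 is [[0, 0], [0, 0]] with rank 0, so corank 2. A Groebner basis of the Jacobian ideal J(f) in C{x,y} is {y^3, x^2}; counting standard monomials gives mu = 6. Corank 2; j^3 = -x^3 is a perfect cube, so E-series; the 4-jet and mu = 6 give E_6.

Type E6, Milnor number mu = 6.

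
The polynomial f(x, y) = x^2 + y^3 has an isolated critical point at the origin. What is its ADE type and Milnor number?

The Hessian of f at 0 has rank 1. Corank 1: A-series; mu = 2 gives A_2.

Type A2, Milnor number mu = 2.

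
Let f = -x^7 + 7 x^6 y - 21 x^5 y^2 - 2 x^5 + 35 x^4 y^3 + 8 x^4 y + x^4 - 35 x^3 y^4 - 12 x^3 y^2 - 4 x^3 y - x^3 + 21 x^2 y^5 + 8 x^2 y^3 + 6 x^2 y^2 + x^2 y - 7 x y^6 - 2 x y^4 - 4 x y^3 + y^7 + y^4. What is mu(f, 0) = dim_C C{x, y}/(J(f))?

The Hessian of f at 0 is [[0, 0], [0, 0]] with rank 0, so corank 2. A Groebner basis of the Jacobian ideal J(f) in C{x,y} is {x*y^2, x*y/4 + y^3, x^2 - x*y}; counting standard monomials gives mu = 5. Corank 2; j^3 = -x^2*(x - y) has shape L^2 M (L != M), so D-series; mu = 5 gives D_5.

5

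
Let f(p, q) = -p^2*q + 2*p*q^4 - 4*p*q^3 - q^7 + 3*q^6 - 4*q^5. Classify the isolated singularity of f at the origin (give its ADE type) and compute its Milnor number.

Type D_7, Milnor number mu = 7.

The Hessian of f at 0 is [[0, 0], [0, 0]] with rank 0, so corank 2. A Groebner basis of the Jacobian ideal J(f) in C{p,q} is {-p*q + q^4 - 2*q^3, p^3, p^2*q + 2*p^2/5 - 8*p*q/5 - 16*q^3/5, p^2/10 + p*q^2 + 8*p*q/5 + 16*q^3/5}; counting standard monomials gives mu = 7. Corank 2; j^3 = -p^2*q has shape L^2 M (L != M), so D-series; mu = 7 gives D_7.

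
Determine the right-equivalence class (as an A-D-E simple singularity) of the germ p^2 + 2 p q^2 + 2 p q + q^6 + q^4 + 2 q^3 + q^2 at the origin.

A_5

The Hessian of f at 0 has rank 1. Corank 1: A-series; mu = 5 gives A_5.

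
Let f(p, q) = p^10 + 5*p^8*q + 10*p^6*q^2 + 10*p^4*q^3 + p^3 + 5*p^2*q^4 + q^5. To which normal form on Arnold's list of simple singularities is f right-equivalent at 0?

The Hessian of f at 0 has rank 0. Corank 2; j^3 = p^3 is a perfect cube, so E-series; the 5-jet and mu = 8 give E_8.

E_{8}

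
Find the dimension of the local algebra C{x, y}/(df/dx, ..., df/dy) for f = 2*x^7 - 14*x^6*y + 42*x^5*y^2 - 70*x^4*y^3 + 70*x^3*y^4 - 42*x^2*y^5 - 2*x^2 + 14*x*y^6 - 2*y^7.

6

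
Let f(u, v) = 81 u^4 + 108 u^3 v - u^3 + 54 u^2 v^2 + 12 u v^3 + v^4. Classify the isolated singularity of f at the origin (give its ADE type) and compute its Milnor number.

Type E_6, Milnor number mu = 6.

The Hessian of f at 0 is [[0, 0], [0, 0]] with rank 0, so corank 2. A Groebner basis of the Jacobian ideal J(f) in C{u,v} is {v^4, u*v^2 + v^3/9, u^2}; counting standard monomials gives mu = 6. Corank 2; j^3 = -u^3 is a perfect cube, so E-series; the 4-jet and mu = 6 give E_6.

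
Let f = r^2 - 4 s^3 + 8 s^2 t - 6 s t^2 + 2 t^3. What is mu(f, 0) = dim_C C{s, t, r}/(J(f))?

4

The Hessian of f at 0 has rank 1. Corank 2; j^3 = -2*(s - t)*(2*s^2 - 2*s*t + t^2) splits into three distinct lines over C (the quadratic factor has nonzero discriminant), so D_4.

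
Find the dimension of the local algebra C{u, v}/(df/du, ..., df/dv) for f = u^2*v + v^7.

The Hessian of f at 0 has rank 0. Corank 2; j^3 = u^2*v has shape L^2 M (L != M), so D-series; mu = 8 gives D_8.

8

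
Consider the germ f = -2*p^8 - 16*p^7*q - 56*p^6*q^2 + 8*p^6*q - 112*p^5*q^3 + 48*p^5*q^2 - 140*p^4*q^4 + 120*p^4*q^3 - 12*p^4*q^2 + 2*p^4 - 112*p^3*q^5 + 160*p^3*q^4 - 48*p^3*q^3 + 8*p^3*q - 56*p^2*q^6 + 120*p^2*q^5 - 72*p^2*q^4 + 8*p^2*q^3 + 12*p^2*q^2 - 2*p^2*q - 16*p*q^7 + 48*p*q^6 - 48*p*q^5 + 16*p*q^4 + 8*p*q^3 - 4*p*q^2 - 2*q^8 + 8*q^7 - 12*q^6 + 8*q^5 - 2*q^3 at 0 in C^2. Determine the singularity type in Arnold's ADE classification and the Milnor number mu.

The Hessian of f at 0 is [[0, 0], [0, 0]] with rank 0, so corank 2. A Groebner basis of the Jacobian ideal J(f) in C{p,q} is {p^3 - p^2/4 + q^2/4, p^2/4 + q^3 - q^2/4, p*q + q^2}; counting standard monomials gives mu = 5. Corank 2; j^3 = -2*q*(p + q)^2 has shape L^2 M (L != M), so D-series; mu = 5 gives D_5.

Type D5, Milnor number mu = 5.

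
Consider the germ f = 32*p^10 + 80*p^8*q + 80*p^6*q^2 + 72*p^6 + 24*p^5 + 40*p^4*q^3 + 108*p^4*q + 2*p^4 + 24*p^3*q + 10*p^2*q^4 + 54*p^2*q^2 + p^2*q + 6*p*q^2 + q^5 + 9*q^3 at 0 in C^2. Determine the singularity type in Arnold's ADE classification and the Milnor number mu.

Type D6, Milnor number mu = 6.

The Hessian of f at 0 is [[0, 0], [0, 0]] with rank 0, so corank 2. A Groebner basis of the Jacobian ideal J(f) in C{p,q} is {p^3 + 486*p^2/2911 + 2921*p*q/5822 + 15*q^2/5822, p^2*q + p*q/6 + q^2/2, -54*p^2/2911 + p*q^2 - 8743*p*q/52398 - 5827*q^2/17466, 36*p^2/2911 + 14575*p*q/157194 + q^3 + 8743*q^2/52398}; counting standard monomials gives mu = 6. Corank 2; j^3 = q*(p + 3*q)^2 has shape L^2 M (L != M), so D-series; mu = 6 gives D_6.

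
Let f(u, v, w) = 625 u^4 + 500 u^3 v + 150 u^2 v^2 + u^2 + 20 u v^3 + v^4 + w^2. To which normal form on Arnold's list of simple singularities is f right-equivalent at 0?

The Hessian of f at 0 has rank 2. Corank 1: A-series; mu = 3 gives A_3.

A3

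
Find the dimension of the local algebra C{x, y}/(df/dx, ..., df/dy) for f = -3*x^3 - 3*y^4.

The Hessian of f at 0 is [[0, 0], [0, 0]] with rank 0, so corank 2. A Groebner basis of the Jacobian ideal J(f) in C{x,y} is {y^3, x^2}; counting standard monomials gives mu = 6. Corank 2; j^3 = -3*x^3 is a perfect cube, so E-series; the 4-jet and mu = 6 give E_6.

6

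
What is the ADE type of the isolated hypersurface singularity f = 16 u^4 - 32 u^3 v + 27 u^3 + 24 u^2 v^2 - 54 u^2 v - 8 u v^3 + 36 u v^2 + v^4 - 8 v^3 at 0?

E6

The Hessian of f at 0 has rank 0. Corank 2; j^3 = (3*u - 2*v)^3 is a perfect cube, so E-series; the 4-jet and mu = 6 give E_6.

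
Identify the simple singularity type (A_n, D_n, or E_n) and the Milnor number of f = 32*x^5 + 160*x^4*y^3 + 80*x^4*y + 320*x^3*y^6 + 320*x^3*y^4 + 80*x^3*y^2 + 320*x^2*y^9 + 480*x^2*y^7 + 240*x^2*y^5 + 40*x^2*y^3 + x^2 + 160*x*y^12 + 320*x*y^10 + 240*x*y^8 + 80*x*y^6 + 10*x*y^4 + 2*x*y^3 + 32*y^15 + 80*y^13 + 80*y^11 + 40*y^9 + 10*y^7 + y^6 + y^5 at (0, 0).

Type A4, Milnor number mu = 4.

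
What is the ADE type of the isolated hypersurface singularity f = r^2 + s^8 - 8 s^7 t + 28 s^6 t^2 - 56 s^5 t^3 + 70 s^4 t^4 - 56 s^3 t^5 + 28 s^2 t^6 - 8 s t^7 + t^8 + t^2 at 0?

A_7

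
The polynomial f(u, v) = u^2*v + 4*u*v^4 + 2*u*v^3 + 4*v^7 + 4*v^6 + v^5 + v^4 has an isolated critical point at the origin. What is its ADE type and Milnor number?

Type D5, Milnor number mu = 5.

The Hessian of f at 0 has rank 0. Corank 2; j^3 = u^2*v has shape L^2 M (L != M), so D-series; mu = 5 gives D_5.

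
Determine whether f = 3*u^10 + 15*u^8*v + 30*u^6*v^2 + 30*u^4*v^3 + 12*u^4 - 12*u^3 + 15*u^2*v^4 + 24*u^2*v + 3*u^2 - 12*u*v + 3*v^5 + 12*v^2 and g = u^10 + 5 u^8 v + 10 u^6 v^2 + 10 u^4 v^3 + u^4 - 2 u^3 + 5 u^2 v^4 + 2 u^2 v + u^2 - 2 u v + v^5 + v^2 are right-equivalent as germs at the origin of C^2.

Yes.

The Hessian of f at 0 has rank 1. Corank 1: A-series; mu = 4 gives A_4. The Hessian of g at 0 has rank 1. Corank 1: A-series; mu = 4 gives A_4. Both have type A_4, hence right-equivalent.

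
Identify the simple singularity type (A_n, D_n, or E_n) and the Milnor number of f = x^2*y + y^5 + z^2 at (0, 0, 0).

The Hessian of f at 0 is [[0, 0, 0], [0, 0, 0], [0, 0, 2]] with rank 1, so corank 2. A Groebner basis of the Jacobian ideal J(f) in C{x,y,z} is {x^2/5 + y^4, x^3, x*y, z}; counting standard monomials gives mu = 6. Corank 2; j^3 = x^2*y has shape L^2 M (L != M), so D-series; mu = 6 gives D_6.

Type D6, Milnor number mu = 6.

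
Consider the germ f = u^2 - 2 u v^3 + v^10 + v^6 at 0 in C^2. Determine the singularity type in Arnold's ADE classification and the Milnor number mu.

The Hessian of f at 0 has rank 1. Corank 1: A-series; mu = 9 gives A_9.

Type A_9, Milnor number mu = 9.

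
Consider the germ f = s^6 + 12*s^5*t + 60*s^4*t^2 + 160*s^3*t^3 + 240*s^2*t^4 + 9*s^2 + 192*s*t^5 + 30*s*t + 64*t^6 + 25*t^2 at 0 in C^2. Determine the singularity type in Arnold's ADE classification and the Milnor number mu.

Type A_{5}, Milnor number mu = 5.

The Hessian of f at 0 is [[18, 30], [30, 50]] with rank 1, so corank 1. A Groebner basis of the Jacobian ideal J(f) in C{s,t} is {t^5, s + 5*t/3}; counting standard monomials gives mu = 5. Corank 1: A-series; mu = 5 gives A_5.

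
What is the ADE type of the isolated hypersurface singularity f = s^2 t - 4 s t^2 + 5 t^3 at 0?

D4

The Hessian of f at 0 is [[0, 0], [0, 0]] with rank 0, so corank 2. A Groebner basis of the Jacobian ideal J(f) in C{s,t} is {t^3, s^2 - t^2, s*t - 2*t^2}; counting standard monomials gives mu = 4. Corank 2; j^3 = t*(s^2 - 4*s*t + 5*t^2) splits into three distinct lines over C (the quadratic factor has nonzero discriminant), so D_4.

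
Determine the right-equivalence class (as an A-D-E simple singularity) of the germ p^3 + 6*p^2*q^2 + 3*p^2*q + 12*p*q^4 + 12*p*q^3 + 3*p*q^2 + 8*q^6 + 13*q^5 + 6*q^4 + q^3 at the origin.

E_{8}

The Hessian of f at 0 has rank 0. Corank 2; j^3 = (p + q)^3 is a perfect cube, so E-series; the 5-jet and mu = 8 give E_8.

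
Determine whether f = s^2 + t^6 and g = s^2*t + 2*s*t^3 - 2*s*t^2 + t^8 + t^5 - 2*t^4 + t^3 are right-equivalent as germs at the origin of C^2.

No.

The Hessian of f at 0 has rank 1. Corank 1: A-series; mu = 5 gives A_5. The Hessian of g at 0 has rank 0. Corank 2; j^3 = t*(s - t)^2 has shape L^2 M (L != M), so D-series; mu = 9 gives D_9. f is A_5 but g is D_9, hence not right-equivalent.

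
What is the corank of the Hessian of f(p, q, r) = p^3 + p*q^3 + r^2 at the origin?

2

Hessian at 0 has rank 1.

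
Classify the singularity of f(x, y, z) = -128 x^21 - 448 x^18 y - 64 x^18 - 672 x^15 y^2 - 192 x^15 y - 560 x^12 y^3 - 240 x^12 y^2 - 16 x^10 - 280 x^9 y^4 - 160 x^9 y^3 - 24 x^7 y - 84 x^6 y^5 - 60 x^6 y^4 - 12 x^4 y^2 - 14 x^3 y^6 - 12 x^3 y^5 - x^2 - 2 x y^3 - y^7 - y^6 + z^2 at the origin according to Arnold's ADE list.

A6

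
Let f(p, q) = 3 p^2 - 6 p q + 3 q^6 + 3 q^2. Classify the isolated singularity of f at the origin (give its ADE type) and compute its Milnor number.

Type A5, Milnor number mu = 5.

The Hessian of f at 0 has rank 1. Corank 1: A-series; mu = 5 gives A_5.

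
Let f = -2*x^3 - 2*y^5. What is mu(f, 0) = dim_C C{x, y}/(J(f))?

8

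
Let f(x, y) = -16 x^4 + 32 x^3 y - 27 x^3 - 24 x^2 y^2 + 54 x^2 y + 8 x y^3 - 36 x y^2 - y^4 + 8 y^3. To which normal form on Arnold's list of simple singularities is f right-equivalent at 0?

The Hessian of f at 0 has rank 0. Corank 2; j^3 = -(3*x - 2*y)^3 is a perfect cube, so E-series; the 4-jet and mu = 6 give E_6.

E6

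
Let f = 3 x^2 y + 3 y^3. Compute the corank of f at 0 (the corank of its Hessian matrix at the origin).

2

Hessian at 0 has rank 0.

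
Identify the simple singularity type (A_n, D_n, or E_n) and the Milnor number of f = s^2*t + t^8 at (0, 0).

Type D9, Milnor number mu = 9.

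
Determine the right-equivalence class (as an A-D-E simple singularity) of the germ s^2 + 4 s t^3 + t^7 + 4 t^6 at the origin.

The Hessian of f at 0 is [[2, 0], [0, 0]] with rank 1, so corank 1. A Groebner basis of the Jacobian ideal J(f) in C{s,t} is {s/2 + t^3, s^2}; counting standard monomials gives mu = 6. Corank 1: A-series; mu = 6 gives A_6.

A6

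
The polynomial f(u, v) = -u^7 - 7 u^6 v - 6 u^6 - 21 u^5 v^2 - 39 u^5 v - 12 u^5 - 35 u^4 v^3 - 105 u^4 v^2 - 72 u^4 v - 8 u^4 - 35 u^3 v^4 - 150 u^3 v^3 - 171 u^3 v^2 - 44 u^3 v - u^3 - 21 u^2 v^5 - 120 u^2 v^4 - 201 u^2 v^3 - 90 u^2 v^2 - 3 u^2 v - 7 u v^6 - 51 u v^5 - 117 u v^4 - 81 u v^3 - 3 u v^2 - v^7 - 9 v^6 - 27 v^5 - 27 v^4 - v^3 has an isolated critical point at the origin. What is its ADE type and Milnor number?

Type E_7, Milnor number mu = 7.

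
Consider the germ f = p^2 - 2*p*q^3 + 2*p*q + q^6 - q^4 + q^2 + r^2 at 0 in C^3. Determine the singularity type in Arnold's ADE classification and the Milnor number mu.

Type A3, Milnor number mu = 3.

The Hessian of f at 0 has rank 2. Corank 1: A-series; mu = 3 gives A_3.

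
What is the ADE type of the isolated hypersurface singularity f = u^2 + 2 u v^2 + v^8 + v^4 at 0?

A7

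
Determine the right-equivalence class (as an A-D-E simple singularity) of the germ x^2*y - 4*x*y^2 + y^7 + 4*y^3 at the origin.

D_{8}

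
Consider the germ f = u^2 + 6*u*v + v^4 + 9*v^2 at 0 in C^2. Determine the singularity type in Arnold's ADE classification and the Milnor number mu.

Type A3, Milnor number mu = 3.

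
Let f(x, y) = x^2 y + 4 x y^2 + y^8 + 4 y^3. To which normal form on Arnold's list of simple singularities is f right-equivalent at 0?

D_{9}

The Hessian of f at 0 has rank 0. Corank 2; j^3 = y*(x + 2*y)^2 has shape L^2 M (L != M), so D-series; mu = 9 gives D_9.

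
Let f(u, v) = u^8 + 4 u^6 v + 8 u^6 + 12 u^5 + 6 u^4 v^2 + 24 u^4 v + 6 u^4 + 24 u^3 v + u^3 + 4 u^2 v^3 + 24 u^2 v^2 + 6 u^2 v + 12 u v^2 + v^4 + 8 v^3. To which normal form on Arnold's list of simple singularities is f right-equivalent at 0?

E6

The Hessian of f at 0 is [[0, 0], [0, 0]] with rank 0, so corank 2. A Groebner basis of the Jacobian ideal J(f) in C{u,v} is {u^3 + 3*u^2/4 + 3*u*v + 3*v^2, u^2*v - u^2/4 - u*v - v^2, u^2/16 + u*v^2 + u*v/4 + v^2/4, v^3}; counting standard monomials gives mu = 6. Corank 2; j^3 = (u + 2*v)^3 is a perfect cube, so E-series; the 4-jet and mu = 6 give E_6.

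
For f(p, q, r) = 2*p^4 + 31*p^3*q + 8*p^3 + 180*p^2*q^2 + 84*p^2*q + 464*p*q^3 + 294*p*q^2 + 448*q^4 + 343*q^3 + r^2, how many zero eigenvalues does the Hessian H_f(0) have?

The Hessian at 0 is [[0, 0, 0], [0, 0, 0], [0, 0, 2]] of rank 1; hence corank 2.

2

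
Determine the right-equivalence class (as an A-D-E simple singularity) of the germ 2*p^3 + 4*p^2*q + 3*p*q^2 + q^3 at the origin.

D4

The Hessian of f at 0 is [[0, 0], [0, 0]] with rank 0, so corank 2. A Groebner basis of the Jacobian ideal J(f) in C{p,q} is {q^3, p^2 - 3*q^2/2, p*q + 3*q^2/2}; counting standard monomials gives mu = 4. Corank 2; j^3 = (p + q)*(2*p^2 + 2*p*q + q^2) splits into three distinct lines over C (the quadratic factor has nonzero discriminant), so D_4.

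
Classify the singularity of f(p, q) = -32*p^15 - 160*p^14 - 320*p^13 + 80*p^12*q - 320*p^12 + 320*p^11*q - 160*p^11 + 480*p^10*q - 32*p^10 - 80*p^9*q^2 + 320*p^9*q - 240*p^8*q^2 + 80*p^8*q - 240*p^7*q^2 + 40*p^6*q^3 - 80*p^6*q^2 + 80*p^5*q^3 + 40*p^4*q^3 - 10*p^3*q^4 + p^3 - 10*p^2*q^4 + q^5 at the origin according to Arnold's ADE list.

The Hessian of f at 0 has rank 0. Corank 2; j^3 = p^3 is a perfect cube, so E-series; the 5-jet and mu = 8 give E_8.

E_{8}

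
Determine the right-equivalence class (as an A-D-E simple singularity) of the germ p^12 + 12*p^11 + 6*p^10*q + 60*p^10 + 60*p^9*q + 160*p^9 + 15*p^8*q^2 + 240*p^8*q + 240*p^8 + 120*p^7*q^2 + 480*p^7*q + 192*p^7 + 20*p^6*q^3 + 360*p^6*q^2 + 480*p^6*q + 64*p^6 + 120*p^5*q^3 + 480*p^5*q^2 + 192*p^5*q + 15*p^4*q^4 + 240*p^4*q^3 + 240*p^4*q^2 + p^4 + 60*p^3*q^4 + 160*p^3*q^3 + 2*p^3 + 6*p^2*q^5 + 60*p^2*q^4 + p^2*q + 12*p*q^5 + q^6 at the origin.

The Hessian of f at 0 has rank 0. Corank 2; j^3 = p^2*(2*p + q) has shape L^2 M (L != M), so D-series; mu = 7 gives D_7.

D7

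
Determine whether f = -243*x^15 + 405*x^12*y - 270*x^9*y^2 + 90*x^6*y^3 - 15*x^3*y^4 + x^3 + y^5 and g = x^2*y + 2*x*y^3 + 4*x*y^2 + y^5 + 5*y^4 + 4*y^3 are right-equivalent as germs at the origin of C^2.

The Hessian of f at 0 is [[0, 0], [0, 0]] with rank 0, so corank 2. A Groebner basis of the Jacobian ideal J(f) in C{x,y} is {y^4, x^2}; counting standard monomials gives mu = 8. Corank 2; j^3 = x^3 is a perfect cube, so E-series; the 5-jet and mu = 8 give E_8. The Hessian of g at 0 is [[0, 0], [0, 0]] with rank 0, so corank 2. A Groebner basis of the Jacobian ideal J(g) in C{x,y} is {x*y^2 - 2*x*y - 4*y^2, x*y + y^3 + 2*y^2, x^2 - 4*y^2}; counting standard monomials gives mu = 5. Corank 2; j^3 = y*(x + 2*y)^2 has shape L^2 M (L != M), so D-series; mu = 5 gives D_5. f is E_8 but g is D_5, hence not right-equivalent.

No.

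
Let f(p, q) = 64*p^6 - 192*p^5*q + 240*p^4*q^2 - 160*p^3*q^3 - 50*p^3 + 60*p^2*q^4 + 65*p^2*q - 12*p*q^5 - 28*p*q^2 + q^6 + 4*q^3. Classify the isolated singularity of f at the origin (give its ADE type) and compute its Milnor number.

Type D_{7}, Milnor number mu = 7.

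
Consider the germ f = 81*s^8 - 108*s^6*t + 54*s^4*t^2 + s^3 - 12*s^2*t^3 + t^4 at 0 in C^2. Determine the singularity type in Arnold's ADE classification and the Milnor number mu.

Type E_6, Milnor number mu = 6.

The Hessian of f at 0 is [[0, 0], [0, 0]] with rank 0, so corank 2. A Groebner basis of the Jacobian ideal J(f) in C{s,t} is {t^3, s^2}; counting standard monomials gives mu = 6. Corank 2; j^3 = s^3 is a perfect cube, so E-series; the 4-jet and mu = 6 give E_6.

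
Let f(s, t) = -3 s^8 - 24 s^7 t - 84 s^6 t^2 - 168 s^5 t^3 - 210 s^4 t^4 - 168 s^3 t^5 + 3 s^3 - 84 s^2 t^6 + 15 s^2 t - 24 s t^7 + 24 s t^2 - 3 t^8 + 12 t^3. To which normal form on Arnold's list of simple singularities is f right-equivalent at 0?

The Hessian of f at 0 is [[0, 0], [0, 0]] with rank 0, so corank 2. A Groebner basis of the Jacobian ideal J(f) in C{s,t} is {s*t/8 + t^7 + t^2/4, s*t^2 + 2*t^3, s^2 + 3*s*t + 2*t^2}; counting standard monomials gives mu = 9. Corank 2; j^3 = 3*(s + t)*(s + 2*t)^2 has shape L^2 M (L != M), so D-series; mu = 9 gives D_9.

D_{9}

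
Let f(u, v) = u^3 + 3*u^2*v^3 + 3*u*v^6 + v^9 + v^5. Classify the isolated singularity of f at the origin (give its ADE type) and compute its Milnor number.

Type E_{8}, Milnor number mu = 8.

The Hessian of f at 0 is [[0, 0], [0, 0]] with rank 0, so corank 2. A Groebner basis of the Jacobian ideal J(f) in C{u,v} is {u^2/2 + u*v^3, v^4, u^3, u^2*v}; counting standard monomials gives mu = 8. Corank 2; j^3 = u^3 is a perfect cube, so E-series; the 5-jet and mu = 8 give E_8.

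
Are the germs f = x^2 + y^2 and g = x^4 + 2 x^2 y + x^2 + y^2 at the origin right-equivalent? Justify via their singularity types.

Yes.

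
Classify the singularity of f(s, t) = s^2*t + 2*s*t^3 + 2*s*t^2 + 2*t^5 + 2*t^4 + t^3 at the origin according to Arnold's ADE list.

The Hessian of f at 0 is [[0, 0], [0, 0]] with rank 0, so corank 2. A Groebner basis of the Jacobian ideal J(f) in C{s,t} is {s^3 - 3*s^2/4 - 5*s*t/2 - 7*t^2/4, s^2*t + s^2/2 + 2*s*t + 3*t^2/2, -s^2/4 + s*t^2 - 3*s*t/2 - 5*t^2/4, s*t + t^3 + t^2}; counting standard monomials gives mu = 6. Corank 2; j^3 = t*(s + t)^2 has shape L^2 M (L != M), so D-series; mu = 6 gives D_6.

D_6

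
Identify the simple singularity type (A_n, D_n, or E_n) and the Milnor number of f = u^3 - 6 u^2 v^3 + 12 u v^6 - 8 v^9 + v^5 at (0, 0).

Type E8, Milnor number mu = 8.

The Hessian of f at 0 is [[0, 0], [0, 0]] with rank 0, so corank 2. A Groebner basis of the Jacobian ideal J(f) in C{u,v} is {-u^2/4 + u*v^3, v^4, u^3, u^2*v}; counting standard monomials gives mu = 8. Corank 2; j^3 = u^3 is a perfect cube, so E-series; the 5-jet and mu = 8 give E_8.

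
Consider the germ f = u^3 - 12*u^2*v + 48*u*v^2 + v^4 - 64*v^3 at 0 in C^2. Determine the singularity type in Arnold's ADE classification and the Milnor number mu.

Type E_{6}, Milnor number mu = 6.

The Hessian of f at 0 is [[0, 0], [0, 0]] with rank 0, so corank 2. A Groebner basis of the Jacobian ideal J(f) in C{u,v} is {v^3, u^2 - 8*u*v + 16*v^2}; counting standard monomials gives mu = 6. Corank 2; j^3 = (u - 4*v)^3 is a perfect cube, so E-series; the 4-jet and mu = 6 give E_6.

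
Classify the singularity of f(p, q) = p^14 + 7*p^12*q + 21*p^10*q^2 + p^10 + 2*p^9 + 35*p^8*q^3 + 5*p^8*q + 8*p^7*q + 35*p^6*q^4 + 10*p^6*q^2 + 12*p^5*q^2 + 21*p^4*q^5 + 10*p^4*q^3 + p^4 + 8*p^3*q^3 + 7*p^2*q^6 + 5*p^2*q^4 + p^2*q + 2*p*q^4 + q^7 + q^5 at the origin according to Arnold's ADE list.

D_6

The Hessian of f at 0 has rank 0. Corank 2; j^3 = p^2*q has shape L^2 M (L != M), so D-series; mu = 6 gives D_6.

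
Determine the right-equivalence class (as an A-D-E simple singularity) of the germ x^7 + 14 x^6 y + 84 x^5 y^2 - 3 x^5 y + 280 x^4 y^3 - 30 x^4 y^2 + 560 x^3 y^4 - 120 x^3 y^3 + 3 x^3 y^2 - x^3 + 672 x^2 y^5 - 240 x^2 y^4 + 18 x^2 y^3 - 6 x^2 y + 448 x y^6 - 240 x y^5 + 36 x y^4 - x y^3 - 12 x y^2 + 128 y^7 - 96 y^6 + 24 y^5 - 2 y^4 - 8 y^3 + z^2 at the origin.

The Hessian of f at 0 has rank 1. Corank 2; j^3 = -(x + 2*y)^3 is a perfect cube, so E-series; the 4-jet and mu = 7 give E_7.

E_{7}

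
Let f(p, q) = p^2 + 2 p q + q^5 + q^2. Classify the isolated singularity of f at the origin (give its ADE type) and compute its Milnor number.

Type A4, Milnor number mu = 4.

The Hessian of f at 0 has rank 1. Corank 1: A-series; mu = 4 gives A_4.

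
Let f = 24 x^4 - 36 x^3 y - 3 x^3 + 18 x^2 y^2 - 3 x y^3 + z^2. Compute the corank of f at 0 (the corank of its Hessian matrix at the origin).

2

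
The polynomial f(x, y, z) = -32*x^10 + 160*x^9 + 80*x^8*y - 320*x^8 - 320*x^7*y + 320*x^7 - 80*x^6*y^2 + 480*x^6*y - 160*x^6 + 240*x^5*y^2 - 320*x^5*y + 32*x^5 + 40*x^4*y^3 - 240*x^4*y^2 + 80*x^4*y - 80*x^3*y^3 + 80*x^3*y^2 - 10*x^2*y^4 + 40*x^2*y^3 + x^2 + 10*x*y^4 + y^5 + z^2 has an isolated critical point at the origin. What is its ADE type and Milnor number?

Type A4, Milnor number mu = 4.

The Hessian of f at 0 has rank 2. Corank 1: A-series; mu = 4 gives A_4.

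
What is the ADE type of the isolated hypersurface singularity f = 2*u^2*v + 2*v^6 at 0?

D_{7}

The Hessian of f at 0 has rank 0. Corank 2; j^3 = 2*u^2*v has shape L^2 M (L != M), so D-series; mu = 7 gives D_7.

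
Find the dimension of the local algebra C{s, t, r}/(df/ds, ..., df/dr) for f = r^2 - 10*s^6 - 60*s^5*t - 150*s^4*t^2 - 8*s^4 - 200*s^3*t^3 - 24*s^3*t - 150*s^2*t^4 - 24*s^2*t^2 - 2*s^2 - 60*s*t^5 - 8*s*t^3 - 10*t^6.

The Hessian of f at 0 has rank 2. Corank 1: A-series; mu = 5 gives A_5.

5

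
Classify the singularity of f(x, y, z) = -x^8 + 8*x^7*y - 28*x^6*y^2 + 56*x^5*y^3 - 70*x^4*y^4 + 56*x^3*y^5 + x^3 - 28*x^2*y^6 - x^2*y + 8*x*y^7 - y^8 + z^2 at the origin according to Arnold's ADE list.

D9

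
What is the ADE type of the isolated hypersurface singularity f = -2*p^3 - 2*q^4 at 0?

The Hessian of f at 0 has rank 0. Corank 2; j^3 = -2*p^3 is a perfect cube, so E-series; the 4-jet and mu = 6 give E_6.

E_{6}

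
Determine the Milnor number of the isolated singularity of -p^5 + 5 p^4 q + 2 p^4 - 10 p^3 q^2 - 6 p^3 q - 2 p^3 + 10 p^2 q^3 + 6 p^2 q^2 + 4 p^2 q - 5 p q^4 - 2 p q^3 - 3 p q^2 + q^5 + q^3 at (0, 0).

4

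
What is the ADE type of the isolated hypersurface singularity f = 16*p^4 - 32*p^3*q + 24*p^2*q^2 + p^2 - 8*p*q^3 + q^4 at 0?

The Hessian of f at 0 is [[2, 0], [0, 0]] with rank 1, so corank 1. A Groebner basis of the Jacobian ideal J(f) in C{p,q} is {q^3, p}; counting standard monomials gives mu = 3. Corank 1: A-series; mu = 3 gives A_3.

A_{3}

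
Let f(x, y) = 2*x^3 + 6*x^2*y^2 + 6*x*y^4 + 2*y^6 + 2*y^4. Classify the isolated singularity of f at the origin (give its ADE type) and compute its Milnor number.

The Hessian of f at 0 is [[0, 0], [0, 0]] with rank 0, so corank 2. A Groebner basis of the Jacobian ideal J(f) in C{x,y} is {x^3, x^2*y, x^2/2 + x*y^2, y^3}; counting standard monomials gives mu = 6. Corank 2; j^3 = 2*x^3 is a perfect cube, so E-series; the 4-jet and mu = 6 give E_6.

Type E6, Milnor number mu = 6.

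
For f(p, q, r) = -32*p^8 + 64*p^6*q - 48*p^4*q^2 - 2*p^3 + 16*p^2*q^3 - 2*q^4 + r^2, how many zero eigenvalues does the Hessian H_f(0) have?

2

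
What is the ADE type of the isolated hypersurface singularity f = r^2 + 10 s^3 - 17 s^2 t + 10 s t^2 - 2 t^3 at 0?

The Hessian of f at 0 has rank 1. Corank 2; j^3 = (2*s - t)*(5*s^2 - 6*s*t + 2*t^2) splits into three distinct lines over C (the quadratic factor has nonzero discriminant), so D_4.

D_{4}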